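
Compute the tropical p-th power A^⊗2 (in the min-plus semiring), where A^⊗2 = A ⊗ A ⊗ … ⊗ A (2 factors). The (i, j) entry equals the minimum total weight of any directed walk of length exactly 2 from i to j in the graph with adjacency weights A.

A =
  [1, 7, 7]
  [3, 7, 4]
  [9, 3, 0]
A^⊗2 =
  [2, 8, 7]
  [4, 7, 4]
  [6, 3, 0]

Each entry (A^⊗2)_ij equals the minimum over all length-2 walks i = v_0 → v_1 → … → v_2 = j of Σ_t A[v_t][v_{t+1}]. For example, for (i, j) = (0, 2) we minimise over 3 possible intermediate vertex sequences; the minimum is 7, attained along the walk 0 → 2 → 2.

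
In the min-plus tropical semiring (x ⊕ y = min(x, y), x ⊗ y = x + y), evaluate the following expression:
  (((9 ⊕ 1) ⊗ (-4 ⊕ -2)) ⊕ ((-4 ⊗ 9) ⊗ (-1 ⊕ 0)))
(((9 ⊕ 1) ⊗ (-4 ⊕ -2)) ⊕ ((-4 ⊗ 9) ⊗ (-1 ⊕ 0))) = -3

Expand innermost to outermost. Recall ⊕ takes the minimum of its arguments and ⊗ takes their sum. Working out the expression (((9 ⊕ 1) ⊗ (-4 ⊕ -2)) ⊕ ((-4 ⊗ 9) ⊗ (-1 ⊕ 0))) gives -3.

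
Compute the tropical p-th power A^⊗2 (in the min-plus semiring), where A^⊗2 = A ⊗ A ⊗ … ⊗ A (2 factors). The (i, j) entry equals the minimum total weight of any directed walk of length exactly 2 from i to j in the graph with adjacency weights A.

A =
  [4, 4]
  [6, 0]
A^⊗2 =
  [8, 4]
  [6, 0]

Each entry (A^⊗2)_ij equals the minimum over all length-2 walks i = v_0 → v_1 → … → v_2 = j of Σ_t A[v_t][v_{t+1}]. For example, for (i, j) = (0, 1) we minimise over 2 possible intermediate vertex sequences; the minimum is 4, attained along the walk 0 → 1 → 1.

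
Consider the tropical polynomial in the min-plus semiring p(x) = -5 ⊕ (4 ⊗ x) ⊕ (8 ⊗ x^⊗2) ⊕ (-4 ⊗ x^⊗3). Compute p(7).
p(7) = -5

A tropical monomial a ⊗ x^⊗i evaluates to a + i · x. Evaluating each term at x = 7:
  Term 0 contributes -5 + 0 · 7 = -5
  Term 1 contributes 4 + 1 · 7 = 11
  Term 2 contributes 8 + 2 · 7 = 22
  Term 3 contributes -4 + 3 · 7 = 17
p(7) = ⊕ of these = min[-5, 11, 22, 17] = -5.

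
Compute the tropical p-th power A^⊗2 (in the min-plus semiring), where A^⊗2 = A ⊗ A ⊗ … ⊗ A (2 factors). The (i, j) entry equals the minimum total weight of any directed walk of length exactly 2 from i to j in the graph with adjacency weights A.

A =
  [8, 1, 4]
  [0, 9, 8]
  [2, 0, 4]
A^⊗2 =
  [1, 4, 8]
  [8, 1, 4]
  [0, 3, 6]

Each entry (A^⊗2)_ij equals the minimum over all length-2 walks i = v_0 → v_1 → … → v_2 = j of Σ_t A[v_t][v_{t+1}]. For example, for (i, j) = (0, 2) we minimise over 3 possible intermediate vertex sequences; the minimum is 8, attained along the walk 0 → 2 → 2.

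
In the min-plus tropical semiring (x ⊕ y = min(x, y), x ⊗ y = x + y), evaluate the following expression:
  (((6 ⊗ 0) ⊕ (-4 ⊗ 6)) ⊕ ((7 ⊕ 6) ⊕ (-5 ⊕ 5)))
(((6 ⊗ 0) ⊕ (-4 ⊗ 6)) ⊕ ((7 ⊕ 6) ⊕ (-5 ⊕ 5))) = -5

Expand innermost to outermost. Recall ⊕ takes the minimum of its arguments and ⊗ takes their sum. Working out the expression (((6 ⊗ 0) ⊕ (-4 ⊗ 6)) ⊕ ((7 ⊕ 6) ⊕ (-5 ⊕ 5))) gives -5.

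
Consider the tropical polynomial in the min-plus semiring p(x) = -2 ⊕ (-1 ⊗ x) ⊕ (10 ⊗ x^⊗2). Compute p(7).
p(7) = -2

A tropical monomial a ⊗ x^⊗i evaluates to a + i · x. Evaluating each term at x = 7:
  Term 0 contributes -2 + 0 · 7 = -2
  Term 1 contributes -1 + 1 · 7 = 6
  Term 2 contributes 10 + 2 · 7 = 24
p(7) = ⊕ of these = min[-2, 6, 24] = -2.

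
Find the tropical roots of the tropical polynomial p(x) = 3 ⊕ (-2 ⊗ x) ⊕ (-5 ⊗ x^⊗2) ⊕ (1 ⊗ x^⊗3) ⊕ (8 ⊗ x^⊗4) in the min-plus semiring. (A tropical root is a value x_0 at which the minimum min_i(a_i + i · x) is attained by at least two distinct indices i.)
Roots: {-7, -6, 3, 5}

Each tropical root is a break point of the lower envelope of the lines y = a_i + i · x (there are 5 lines, with slopes 0, 1, ..., 4). Only the lines that attain the minimum somewhere contribute to roots; other lines are dominated. Here the surviving (envelope) indices are i = 4, i = 3, i = 2, i = 1, i = 0.
Intersections between consecutive envelope lines give the roots: for adjacent envelope indices i < j the intersection is x = (a_i − a_j) / (j − i). Reading off the sorted break points: {-7, -6, 3, 5}.
Verification: at each break x_0, at least two indices attain the minimum of min_i(a_i + i · x_0).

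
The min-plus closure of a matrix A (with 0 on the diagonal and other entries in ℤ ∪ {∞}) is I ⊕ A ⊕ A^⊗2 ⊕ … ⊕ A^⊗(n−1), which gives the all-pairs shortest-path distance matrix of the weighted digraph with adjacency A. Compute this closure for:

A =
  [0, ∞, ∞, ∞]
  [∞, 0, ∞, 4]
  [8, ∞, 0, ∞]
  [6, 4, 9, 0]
Closure =
  [0, ∞, ∞, ∞]
  [10, 0, 13, 4]
  [8, ∞, 0, ∞]
  [6, 4, 9, 0]

This is the Floyd-Warshall all-pairs shortest-path computation. For each intermediate vertex k = 0, 1, …, 3, update dist[i][j] ← min(dist[i][j], dist[i][k] + dist[k][j]). The final matrix gives, for each (i, j), the minimum total weight of any directed path from i to j (possibly empty when i = j).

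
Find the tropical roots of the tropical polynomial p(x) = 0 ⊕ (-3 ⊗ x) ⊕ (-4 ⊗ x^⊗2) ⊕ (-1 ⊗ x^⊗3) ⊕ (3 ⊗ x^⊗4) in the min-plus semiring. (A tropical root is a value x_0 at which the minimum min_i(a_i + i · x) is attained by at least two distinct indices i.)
Roots: {-4, -3, 1, 3}

Each tropical root is a break point of the lower envelope of the lines y = a_i + i · x (there are 5 lines, with slopes 0, 1, ..., 4). Only the lines that attain the minimum somewhere contribute to roots; other lines are dominated. Here the surviving (envelope) indices are i = 4, i = 3, i = 2, i = 1, i = 0.
Intersections between consecutive envelope lines give the roots: for adjacent envelope indices i < j the intersection is x = (a_i − a_j) / (j − i). Reading off the sorted break points: {-4, -3, 1, 3}.
Verification: at each break x_0, at least two indices attain the minimum of min_i(a_i + i · x_0).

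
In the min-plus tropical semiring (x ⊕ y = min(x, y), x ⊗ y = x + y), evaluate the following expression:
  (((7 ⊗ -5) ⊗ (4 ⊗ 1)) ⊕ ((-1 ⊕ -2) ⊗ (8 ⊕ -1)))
(((7 ⊗ -5) ⊗ (4 ⊗ 1)) ⊕ ((-1 ⊕ -2) ⊗ (8 ⊕ -1))) = -3

Expand innermost to outermost. Recall ⊕ takes the minimum of its arguments and ⊗ takes their sum. Working out the expression (((7 ⊗ -5) ⊗ (4 ⊗ 1)) ⊕ ((-1 ⊕ -2) ⊗ (8 ⊕ -1))) gives -3.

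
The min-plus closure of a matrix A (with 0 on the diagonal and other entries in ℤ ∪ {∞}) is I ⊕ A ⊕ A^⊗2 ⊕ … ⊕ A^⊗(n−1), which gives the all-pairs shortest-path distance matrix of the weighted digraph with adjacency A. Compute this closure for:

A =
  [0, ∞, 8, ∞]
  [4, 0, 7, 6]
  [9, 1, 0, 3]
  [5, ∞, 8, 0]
Closure =
  [0, 9, 8, 11]
  [4, 0, 7, 6]
  [5, 1, 0, 3]
  [5, 9, 8, 0]

This is the Floyd-Warshall all-pairs shortest-path computation. For each intermediate vertex k = 0, 1, …, 3, update dist[i][j] ← min(dist[i][j], dist[i][k] + dist[k][j]). The final matrix gives, for each (i, j), the minimum total weight of any directed path from i to j (possibly empty when i = j).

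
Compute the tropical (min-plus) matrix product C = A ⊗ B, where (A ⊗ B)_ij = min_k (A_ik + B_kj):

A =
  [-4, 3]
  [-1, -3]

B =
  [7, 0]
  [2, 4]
A ⊗ B =
  [3, -4]
  [-1, -1]

Apply the min-plus product entry-by-entry:
  C[0][0] = min over k of (A[0][0] + B[0][0] = -4 + 7 = 3, A[0][1] + B[1][0] = 3 + 2 = 5) = 3 (attained at k = 0)
  C[0][1] = min over k of (A[0][0] + B[0][1] = -4 + 0 = -4, A[0][1] + B[1][1] = 3 + 4 = 7) = -4 (attained at k = 0)
  C[1][0] = min over k of (A[1][0] + B[0][0] = -1 + 7 = 6, A[1][1] + B[1][0] = -3 + 2 = -1) = -1 (attained at k = 1)
  C[1][1] = min over k of (A[1][0] + B[0][1] = -1 + 0 = -1, A[1][1] + B[1][1] = -3 + 4 = 1) = -1 (attained at k = 0)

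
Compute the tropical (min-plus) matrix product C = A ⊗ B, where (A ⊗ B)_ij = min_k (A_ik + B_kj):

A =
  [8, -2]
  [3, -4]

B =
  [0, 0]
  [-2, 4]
A ⊗ B =
  [-4, 2]
  [-6, 0]

Apply the min-plus product entry-by-entry:
  C[0][0] = min over k of (A[0][0] + B[0][0] = 8 + 0 = 8, A[0][1] + B[1][0] = -2 + -2 = -4) = -4 (attained at k = 1)
  C[0][1] = min over k of (A[0][0] + B[0][1] = 8 + 0 = 8, A[0][1] + B[1][1] = -2 + 4 = 2) = 2 (attained at k = 1)
  C[1][0] = min over k of (A[1][0] + B[0][0] = 3 + 0 = 3, A[1][1] + B[1][0] = -4 + -2 = -6) = -6 (attained at k = 1)
  C[1][1] = min over k of (A[1][0] + B[0][1] = 3 + 0 = 3, A[1][1] + B[1][1] = -4 + 4 = 0) = 0 (attained at k = 1)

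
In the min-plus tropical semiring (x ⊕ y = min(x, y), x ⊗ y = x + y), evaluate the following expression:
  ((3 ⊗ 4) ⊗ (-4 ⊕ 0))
((3 ⊗ 4) ⊗ (-4 ⊕ 0)) = 3

Expand innermost to outermost. Recall ⊕ takes the minimum of its arguments and ⊗ takes their sum. Working out the expression ((3 ⊗ 4) ⊗ (-4 ⊕ 0)) gives 3.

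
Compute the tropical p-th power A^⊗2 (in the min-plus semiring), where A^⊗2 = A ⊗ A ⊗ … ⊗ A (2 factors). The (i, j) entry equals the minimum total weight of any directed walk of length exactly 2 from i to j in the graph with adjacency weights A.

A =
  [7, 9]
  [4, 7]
A^⊗2 =
  [13, 16]
  [11, 13]

Each entry (A^⊗2)_ij equals the minimum over all length-2 walks i = v_0 → v_1 → … → v_2 = j of Σ_t A[v_t][v_{t+1}]. For example, for (i, j) = (0, 1) we minimise over 2 possible intermediate vertex sequences; the minimum is 16, attained along the walk 0 → 0 → 1.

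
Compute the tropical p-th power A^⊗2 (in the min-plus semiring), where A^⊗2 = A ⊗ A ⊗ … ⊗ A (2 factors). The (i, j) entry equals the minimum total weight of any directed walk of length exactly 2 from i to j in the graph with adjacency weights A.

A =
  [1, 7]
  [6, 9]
A^⊗2 =
  [2, 8]
  [7, 13]

Each entry (A^⊗2)_ij equals the minimum over all length-2 walks i = v_0 → v_1 → … → v_2 = j of Σ_t A[v_t][v_{t+1}]. For example, for (i, j) = (0, 1) we minimise over 2 possible intermediate vertex sequences; the minimum is 8, attained along the walk 0 → 0 → 1.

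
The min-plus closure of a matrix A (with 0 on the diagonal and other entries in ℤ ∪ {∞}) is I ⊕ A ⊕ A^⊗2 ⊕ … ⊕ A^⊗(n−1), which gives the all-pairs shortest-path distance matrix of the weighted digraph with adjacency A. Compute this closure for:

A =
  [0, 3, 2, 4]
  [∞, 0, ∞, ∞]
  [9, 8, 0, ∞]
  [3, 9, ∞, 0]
Closure =
  [0, 3, 2, 4]
  [∞, 0, ∞, ∞]
  [9, 8, 0, 13]
  [3, 6, 5, 0]

This is the Floyd-Warshall all-pairs shortest-path computation. For each intermediate vertex k = 0, 1, …, 3, update dist[i][j] ← min(dist[i][j], dist[i][k] + dist[k][j]). The final matrix gives, for each (i, j), the minimum total weight of any directed path from i to j (possibly empty when i = j).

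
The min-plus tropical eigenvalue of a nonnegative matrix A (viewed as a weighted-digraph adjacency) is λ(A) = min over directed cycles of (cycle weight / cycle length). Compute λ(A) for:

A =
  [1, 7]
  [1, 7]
λ(A) = 1

Enumerate directed cycles and compute their means (weight / length). Sample:
  cycle 0 → 0: weight = 1, length = 1, mean = 1/1 ≈ 1.000
  cycle 1 → 1: weight = 7, length = 1, mean = 7/1 ≈ 7.000
  cycle 0 → 1 → 0: weight = 8, length = 2, mean = 8/2 ≈ 4.000
  cycle 1 → 0 → 1: weight = 8, length = 2, mean = 8/2 ≈ 4.000
Minimum mean = 1.000, attained e.g. along the cycle 0 → 0 with weight 1 and length 1. So λ(A) = 1/1 = 1.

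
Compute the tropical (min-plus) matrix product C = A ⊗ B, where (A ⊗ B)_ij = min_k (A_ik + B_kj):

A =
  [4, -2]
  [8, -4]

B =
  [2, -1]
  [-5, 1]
A ⊗ B =
  [-7, -1]
  [-9, -3]

Apply the min-plus product entry-by-entry:
  C[0][0] = min over k of (A[0][0] + B[0][0] = 4 + 2 = 6, A[0][1] + B[1][0] = -2 + -5 = -7) = -7 (attained at k = 1)
  C[0][1] = min over k of (A[0][0] + B[0][1] = 4 + -1 = 3, A[0][1] + B[1][1] = -2 + 1 = -1) = -1 (attained at k = 1)
  C[1][0] = min over k of (A[1][0] + B[0][0] = 8 + 2 = 10, A[1][1] + B[1][0] = -4 + -5 = -9) = -9 (attained at k = 1)
  C[1][1] = min over k of (A[1][0] + B[0][1] = 8 + -1 = 7, A[1][1] + B[1][1] = -4 + 1 = -3) = -3 (attained at k = 1)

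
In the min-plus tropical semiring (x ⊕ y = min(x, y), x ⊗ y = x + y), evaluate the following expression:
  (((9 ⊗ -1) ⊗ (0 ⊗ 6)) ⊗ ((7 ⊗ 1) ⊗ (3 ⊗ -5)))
(((9 ⊗ -1) ⊗ (0 ⊗ 6)) ⊗ ((7 ⊗ 1) ⊗ (3 ⊗ -5))) = 20

Expand innermost to outermost. Recall ⊕ takes the minimum of its arguments and ⊗ takes their sum. Working out the expression (((9 ⊗ -1) ⊗ (0 ⊗ 6)) ⊗ ((7 ⊗ 1) ⊗ (3 ⊗ -5))) gives 20.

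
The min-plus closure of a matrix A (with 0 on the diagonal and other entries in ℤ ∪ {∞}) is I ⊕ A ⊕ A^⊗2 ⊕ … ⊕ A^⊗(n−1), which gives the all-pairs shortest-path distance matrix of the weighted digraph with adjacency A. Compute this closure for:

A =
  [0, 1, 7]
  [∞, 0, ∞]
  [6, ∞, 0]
Closure =
  [0, 1, 7]
  [∞, 0, ∞]
  [6, 7, 0]

This is the Floyd-Warshall all-pairs shortest-path computation. For each intermediate vertex k = 0, 1, …, 2, update dist[i][j] ← min(dist[i][j], dist[i][k] + dist[k][j]). The final matrix gives, for each (i, j), the minimum total weight of any directed path from i to j (possibly empty when i = j).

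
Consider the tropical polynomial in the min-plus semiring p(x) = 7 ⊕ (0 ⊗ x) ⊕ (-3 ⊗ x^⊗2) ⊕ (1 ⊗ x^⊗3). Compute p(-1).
p(-1) = -5

A tropical monomial a ⊗ x^⊗i evaluates to a + i · x. Evaluating each term at x = -1:
  Term 0 contributes 7 + 0 · -1 = 7
  Term 1 contributes 0 + 1 · -1 = -1
  Term 2 contributes -3 + 2 · -1 = -5
  Term 3 contributes 1 + 3 · -1 = -2
p(-1) = ⊕ of these = min[7, -1, -5, -2] = -5.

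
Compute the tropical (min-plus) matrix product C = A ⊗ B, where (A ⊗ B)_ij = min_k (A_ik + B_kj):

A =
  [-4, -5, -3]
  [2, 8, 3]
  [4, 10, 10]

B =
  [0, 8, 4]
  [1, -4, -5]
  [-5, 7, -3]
A ⊗ B =
  [-8, -9, -10]
  [-2, 4, 0]
  [4, 6, 5]

Apply the min-plus product entry-by-entry:
  C[0][0] = min over k of (A[0][0] + B[0][0] = -4 + 0 = -4, A[0][1] + B[1][0] = -5 + 1 = -4, A[0][2] + B[2][0] = -3 + -5 = -8) = -8 (attained at k = 2)
  C[0][1] = min over k of (A[0][0] + B[0][1] = -4 + 8 = 4, A[0][1] + B[1][1] = -5 + -4 = -9, A[0][2] + B[2][1] = -3 + 7 = 4) = -9 (attained at k = 1)
  C[0][2] = min over k of (A[0][0] + B[0][2] = -4 + 4 = 0, A[0][1] + B[1][2] = -5 + -5 = -10, A[0][2] + B[2][2] = -3 + -3 = -6) = -10 (attained at k = 1)
  C[1][0] = min over k of (A[1][0] + B[0][0] = 2 + 0 = 2, A[1][1] + B[1][0] = 8 + 1 = 9, A[1][2] + B[2][0] = 3 + -5 = -2) = -2 (attained at k = 2)
  C[1][1] = min over k of (A[1][0] + B[0][1] = 2 + 8 = 10, A[1][1] + B[1][1] = 8 + -4 = 4, A[1][2] + B[2][1] = 3 + 7 = 10) = 4 (attained at k = 1)
  C[1][2] = min over k of (A[1][0] + B[0][2] = 2 + 4 = 6, A[1][1] + B[1][2] = 8 + -5 = 3, A[1][2] + B[2][2] = 3 + -3 = 0) = 0 (attained at k = 2)
  C[2][0] = min over k of (A[2][0] + B[0][0] = 4 + 0 = 4, A[2][1] + B[1][0] = 10 + 1 = 11, A[2][2] + B[2][0] = 10 + -5 = 5) = 4 (attained at k = 0)
  C[2][1] = min over k of (A[2][0] + B[0][1] = 4 + 8 = 12, A[2][1] + B[1][1] = 10 + -4 = 6, A[2][2] + B[2][1] = 10 + 7 = 17) = 6 (attained at k = 1)
  C[2][2] = min over k of (A[2][0] + B[0][2] = 4 + 4 = 8, A[2][1] + B[1][2] = 10 + -5 = 5, A[2][2] + B[2][2] = 10 + -3 = 7) = 5 (attained at k = 1)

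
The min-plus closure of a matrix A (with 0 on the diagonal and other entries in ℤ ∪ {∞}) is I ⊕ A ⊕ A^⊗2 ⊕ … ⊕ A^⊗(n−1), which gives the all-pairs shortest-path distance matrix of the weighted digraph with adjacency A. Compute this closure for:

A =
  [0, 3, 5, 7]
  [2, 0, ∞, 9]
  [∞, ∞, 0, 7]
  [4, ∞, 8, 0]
Closure =
  [0, 3, 5, 7]
  [2, 0, 7, 9]
  [11, 14, 0, 7]
  [4, 7, 8, 0]

This is the Floyd-Warshall all-pairs shortest-path computation. For each intermediate vertex k = 0, 1, …, 3, update dist[i][j] ← min(dist[i][j], dist[i][k] + dist[k][j]). The final matrix gives, for each (i, j), the minimum total weight of any directed path from i to j (possibly empty when i = j).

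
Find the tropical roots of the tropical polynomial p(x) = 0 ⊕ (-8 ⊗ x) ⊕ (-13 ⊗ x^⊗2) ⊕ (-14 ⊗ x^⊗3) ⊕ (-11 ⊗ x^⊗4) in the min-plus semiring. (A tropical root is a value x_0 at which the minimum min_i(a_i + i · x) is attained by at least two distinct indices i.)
Roots: {-3, 1, 5, 8}

Each tropical root is a break point of the lower envelope of the lines y = a_i + i · x (there are 5 lines, with slopes 0, 1, ..., 4). Only the lines that attain the minimum somewhere contribute to roots; other lines are dominated. Here the surviving (envelope) indices are i = 4, i = 3, i = 2, i = 1, i = 0.
Intersections between consecutive envelope lines give the roots: for adjacent envelope indices i < j the intersection is x = (a_i − a_j) / (j − i). Reading off the sorted break points: {-3, 1, 5, 8}.
Verification: at each break x_0, at least two indices attain the minimum of min_i(a_i + i · x_0).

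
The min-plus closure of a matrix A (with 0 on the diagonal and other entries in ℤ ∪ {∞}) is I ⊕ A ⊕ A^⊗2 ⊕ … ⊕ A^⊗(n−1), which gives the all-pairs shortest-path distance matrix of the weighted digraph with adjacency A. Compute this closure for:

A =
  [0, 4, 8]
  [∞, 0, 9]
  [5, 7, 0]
Closure =
  [0, 4, 8]
  [14, 0, 9]
  [5, 7, 0]

This is the Floyd-Warshall all-pairs shortest-path computation. For each intermediate vertex k = 0, 1, …, 2, update dist[i][j] ← min(dist[i][j], dist[i][k] + dist[k][j]). The final matrix gives, for each (i, j), the minimum total weight of any directed path from i to j (possibly empty when i = j).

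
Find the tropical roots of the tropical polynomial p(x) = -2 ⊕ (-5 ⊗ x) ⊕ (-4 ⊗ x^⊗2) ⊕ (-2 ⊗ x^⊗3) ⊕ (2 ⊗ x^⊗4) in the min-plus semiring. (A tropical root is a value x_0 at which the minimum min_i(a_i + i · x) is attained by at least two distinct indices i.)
Roots: {-4, -2, -1, 3}

Each tropical root is a break point of the lower envelope of the lines y = a_i + i · x (there are 5 lines, with slopes 0, 1, ..., 4). Only the lines that attain the minimum somewhere contribute to roots; other lines are dominated. Here the surviving (envelope) indices are i = 4, i = 3, i = 2, i = 1, i = 0.
Intersections between consecutive envelope lines give the roots: for adjacent envelope indices i < j the intersection is x = (a_i − a_j) / (j − i). Reading off the sorted break points: {-4, -2, -1, 3}.
Verification: at each break x_0, at least two indices attain the minimum of min_i(a_i + i · x_0).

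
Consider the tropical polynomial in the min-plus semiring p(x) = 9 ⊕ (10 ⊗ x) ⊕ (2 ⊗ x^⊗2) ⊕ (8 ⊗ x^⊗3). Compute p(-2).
p(-2) = -2

A tropical monomial a ⊗ x^⊗i evaluates to a + i · x. Evaluating each term at x = -2:
  Term 0 contributes 9 + 0 · -2 = 9
  Term 1 contributes 10 + 1 · -2 = 8
  Term 2 contributes 2 + 2 · -2 = -2
  Term 3 contributes 8 + 3 · -2 = 2
p(-2) = ⊕ of these = min[9, 8, -2, 2] = -2.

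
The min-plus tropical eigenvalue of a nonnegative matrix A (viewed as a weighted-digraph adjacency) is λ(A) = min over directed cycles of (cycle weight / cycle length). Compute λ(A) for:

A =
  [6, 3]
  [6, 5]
λ(A) = 9/2

Enumerate directed cycles and compute their means (weight / length). Sample:
  cycle 0 → 0: weight = 6, length = 1, mean = 6/1 ≈ 6.000
  cycle 1 → 1: weight = 5, length = 1, mean = 5/1 ≈ 5.000
  cycle 0 → 1 → 0: weight = 9, length = 2, mean = 9/2 ≈ 4.500
  cycle 1 → 0 → 1: weight = 9, length = 2, mean = 9/2 ≈ 4.500
Minimum mean = 4.500, attained e.g. along the cycle 0 → 1 → 0 with weight 9 and length 2. So λ(A) = 9/2 = 9/2.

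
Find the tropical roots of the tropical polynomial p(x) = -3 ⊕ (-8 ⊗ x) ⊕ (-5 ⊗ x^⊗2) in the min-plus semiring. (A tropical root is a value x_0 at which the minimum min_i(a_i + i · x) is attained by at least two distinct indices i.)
Roots: {-3, 5}

Each tropical root is a break point of the lower envelope of the lines y = a_i + i · x (there are 3 lines, with slopes 0, 1, ..., 2). Only the lines that attain the minimum somewhere contribute to roots; other lines are dominated. Here the surviving (envelope) indices are i = 2, i = 1, i = 0.
Intersections between consecutive envelope lines give the roots: for adjacent envelope indices i < j the intersection is x = (a_i − a_j) / (j − i). Reading off the sorted break points: {-3, 5}.
Verification: at each break x_0, at least two indices attain the minimum of min_i(a_i + i · x_0).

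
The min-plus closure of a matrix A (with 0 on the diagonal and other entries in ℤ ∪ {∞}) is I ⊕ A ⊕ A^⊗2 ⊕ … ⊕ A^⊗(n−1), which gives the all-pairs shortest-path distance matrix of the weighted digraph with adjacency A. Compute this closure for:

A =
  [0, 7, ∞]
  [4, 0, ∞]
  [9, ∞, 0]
Closure =
  [0, 7, ∞]
  [4, 0, ∞]
  [9, 16, 0]

This is the Floyd-Warshall all-pairs shortest-path computation. For each intermediate vertex k = 0, 1, …, 2, update dist[i][j] ← min(dist[i][j], dist[i][k] + dist[k][j]). The final matrix gives, for each (i, j), the minimum total weight of any directed path from i to j (possibly empty when i = j).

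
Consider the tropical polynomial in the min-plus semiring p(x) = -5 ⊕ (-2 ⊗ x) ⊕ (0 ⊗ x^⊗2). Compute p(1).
p(1) = -5

A tropical monomial a ⊗ x^⊗i evaluates to a + i · x. Evaluating each term at x = 1:
  Term 0 contributes -5 + 0 · 1 = -5
  Term 1 contributes -2 + 1 · 1 = -1
  Term 2 contributes 0 + 2 · 1 = 2
p(1) = ⊕ of these = min[-5, -1, 2] = -5.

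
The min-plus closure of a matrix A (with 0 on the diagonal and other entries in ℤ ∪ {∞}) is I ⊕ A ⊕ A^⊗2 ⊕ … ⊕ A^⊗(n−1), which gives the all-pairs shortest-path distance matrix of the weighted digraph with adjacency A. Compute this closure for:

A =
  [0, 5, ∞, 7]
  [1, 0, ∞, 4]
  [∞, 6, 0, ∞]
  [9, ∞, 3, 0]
Closure =
  [0, 5, 10, 7]
  [1, 0, 7, 4]
  [7, 6, 0, 10]
  [9, 9, 3, 0]

This is the Floyd-Warshall all-pairs shortest-path computation. For each intermediate vertex k = 0, 1, …, 3, update dist[i][j] ← min(dist[i][j], dist[i][k] + dist[k][j]). The final matrix gives, for each (i, j), the minimum total weight of any directed path from i to j (possibly empty when i = j).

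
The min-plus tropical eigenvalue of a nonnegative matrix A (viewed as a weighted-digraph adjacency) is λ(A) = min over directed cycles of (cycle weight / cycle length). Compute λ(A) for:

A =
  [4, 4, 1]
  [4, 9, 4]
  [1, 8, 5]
λ(A) = 1

Enumerate directed cycles and compute their means (weight / length). Sample:
  cycle 0 → 0: weight = 4, length = 1, mean = 4/1 ≈ 4.000
  cycle 1 → 1: weight = 9, length = 1, mean = 9/1 ≈ 9.000
  cycle 2 → 2: weight = 5, length = 1, mean = 5/1 ≈ 5.000
  cycle 0 → 1 → 0: weight = 8, length = 2, mean = 8/2 ≈ 4.000
  cycle 0 → 2 → 0: weight = 2, length = 2, mean = 2/2 ≈ 1.000
  cycle 1 → 0 → 1: weight = 8, length = 2, mean = 8/2 ≈ 4.000
Minimum mean = 1.000, attained e.g. along the cycle 0 → 2 → 0 with weight 2 and length 2. So λ(A) = 2/2 = 1.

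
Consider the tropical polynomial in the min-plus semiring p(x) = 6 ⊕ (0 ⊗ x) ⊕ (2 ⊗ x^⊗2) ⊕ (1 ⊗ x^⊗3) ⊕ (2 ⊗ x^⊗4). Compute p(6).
p(6) = 6

A tropical monomial a ⊗ x^⊗i evaluates to a + i · x. Evaluating each term at x = 6:
  Term 0 contributes 6 + 0 · 6 = 6
  Term 1 contributes 0 + 1 · 6 = 6
  Term 2 contributes 2 + 2 · 6 = 14
  Term 3 contributes 1 + 3 · 6 = 19
  Term 4 contributes 2 + 4 · 6 = 26
p(6) = ⊕ of these = min[6, 6, 14, 19, 26] = 6.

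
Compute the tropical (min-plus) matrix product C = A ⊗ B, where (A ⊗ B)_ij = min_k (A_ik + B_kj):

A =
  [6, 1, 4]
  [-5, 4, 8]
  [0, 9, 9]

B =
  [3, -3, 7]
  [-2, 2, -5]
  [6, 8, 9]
A ⊗ B =
  [-1, 3, -4]
  [-2, -8, -1]
  [3, -3, 4]

Apply the min-plus product entry-by-entry:
  C[0][0] = min over k of (A[0][0] + B[0][0] = 6 + 3 = 9, A[0][1] + B[1][0] = 1 + -2 = -1, A[0][2] + B[2][0] = 4 + 6 = 10) = -1 (attained at k = 1)
  C[0][1] = min over k of (A[0][0] + B[0][1] = 6 + -3 = 3, A[0][1] + B[1][1] = 1 + 2 = 3, A[0][2] + B[2][1] = 4 + 8 = 12) = 3 (attained at k = 0)
  C[0][2] = min over k of (A[0][0] + B[0][2] = 6 + 7 = 13, A[0][1] + B[1][2] = 1 + -5 = -4, A[0][2] + B[2][2] = 4 + 9 = 13) = -4 (attained at k = 1)
  C[1][0] = min over k of (A[1][0] + B[0][0] = -5 + 3 = -2, A[1][1] + B[1][0] = 4 + -2 = 2, A[1][2] + B[2][0] = 8 + 6 = 14) = -2 (attained at k = 0)
  C[1][1] = min over k of (A[1][0] + B[0][1] = -5 + -3 = -8, A[1][1] + B[1][1] = 4 + 2 = 6, A[1][2] + B[2][1] = 8 + 8 = 16) = -8 (attained at k = 0)
  C[1][2] = min over k of (A[1][0] + B[0][2] = -5 + 7 = 2, A[1][1] + B[1][2] = 4 + -5 = -1, A[1][2] + B[2][2] = 8 + 9 = 17) = -1 (attained at k = 1)
  C[2][0] = min over k of (A[2][0] + B[0][0] = 0 + 3 = 3, A[2][1] + B[1][0] = 9 + -2 = 7, A[2][2] + B[2][0] = 9 + 6 = 15) = 3 (attained at k = 0)
  C[2][1] = min over k of (A[2][0] + B[0][1] = 0 + -3 = -3, A[2][1] + B[1][1] = 9 + 2 = 11, A[2][2] + B[2][1] = 9 + 8 = 17) = -3 (attained at k = 0)
  C[2][2] = min over k of (A[2][0] + B[0][2] = 0 + 7 = 7, A[2][1] + B[1][2] = 9 + -5 = 4, A[2][2] + B[2][2] = 9 + 9 = 18) = 4 (attained at k = 1)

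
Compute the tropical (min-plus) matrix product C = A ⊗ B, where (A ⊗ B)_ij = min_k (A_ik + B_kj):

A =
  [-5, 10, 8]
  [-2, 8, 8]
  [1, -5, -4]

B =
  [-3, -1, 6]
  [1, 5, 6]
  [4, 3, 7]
A ⊗ B =
  [-8, -6, 1]
  [-5, -3, 4]
  [-4, -1, 1]

Apply the min-plus product entry-by-entry:
  C[0][0] = min over k of (A[0][0] + B[0][0] = -5 + -3 = -8, A[0][1] + B[1][0] = 10 + 1 = 11, A[0][2] + B[2][0] = 8 + 4 = 12) = -8 (attained at k = 0)
  C[0][1] = min over k of (A[0][0] + B[0][1] = -5 + -1 = -6, A[0][1] + B[1][1] = 10 + 5 = 15, A[0][2] + B[2][1] = 8 + 3 = 11) = -6 (attained at k = 0)
  C[0][2] = min over k of (A[0][0] + B[0][2] = -5 + 6 = 1, A[0][1] + B[1][2] = 10 + 6 = 16, A[0][2] + B[2][2] = 8 + 7 = 15) = 1 (attained at k = 0)
  C[1][0] = min over k of (A[1][0] + B[0][0] = -2 + -3 = -5, A[1][1] + B[1][0] = 8 + 1 = 9, A[1][2] + B[2][0] = 8 + 4 = 12) = -5 (attained at k = 0)
  C[1][1] = min over k of (A[1][0] + B[0][1] = -2 + -1 = -3, A[1][1] + B[1][1] = 8 + 5 = 13, A[1][2] + B[2][1] = 8 + 3 = 11) = -3 (attained at k = 0)
  C[1][2] = min over k of (A[1][0] + B[0][2] = -2 + 6 = 4, A[1][1] + B[1][2] = 8 + 6 = 14, A[1][2] + B[2][2] = 8 + 7 = 15) = 4 (attained at k = 0)
  C[2][0] = min over k of (A[2][0] + B[0][0] = 1 + -3 = -2, A[2][1] + B[1][0] = -5 + 1 = -4, A[2][2] + B[2][0] = -4 + 4 = 0) = -4 (attained at k = 1)
  C[2][1] = min over k of (A[2][0] + B[0][1] = 1 + -1 = 0, A[2][1] + B[1][1] = -5 + 5 = 0, A[2][2] + B[2][1] = -4 + 3 = -1) = -1 (attained at k = 2)
  C[2][2] = min over k of (A[2][0] + B[0][2] = 1 + 6 = 7, A[2][1] + B[1][2] = -5 + 6 = 1, A[2][2] + B[2][2] = -4 + 7 = 3) = 1 (attained at k = 1)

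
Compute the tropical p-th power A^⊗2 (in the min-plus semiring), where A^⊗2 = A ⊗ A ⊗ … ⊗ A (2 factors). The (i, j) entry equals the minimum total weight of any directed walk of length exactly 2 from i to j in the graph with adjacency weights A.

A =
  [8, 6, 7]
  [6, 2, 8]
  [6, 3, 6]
A^⊗2 =
  [12, 8, 13]
  [8, 4, 10]
  [9, 5, 11]

Each entry (A^⊗2)_ij equals the minimum over all length-2 walks i = v_0 → v_1 → … → v_2 = j of Σ_t A[v_t][v_{t+1}]. For example, for (i, j) = (0, 2) we minimise over 3 possible intermediate vertex sequences; the minimum is 13, attained along the walk 0 → 2 → 2.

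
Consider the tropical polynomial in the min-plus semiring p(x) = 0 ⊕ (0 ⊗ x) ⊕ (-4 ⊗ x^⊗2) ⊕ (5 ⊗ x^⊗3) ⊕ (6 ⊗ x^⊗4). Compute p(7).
p(7) = 0

A tropical monomial a ⊗ x^⊗i evaluates to a + i · x. Evaluating each term at x = 7:
  Term 0 contributes 0 + 0 · 7 = 0
  Term 1 contributes 0 + 1 · 7 = 7
  Term 2 contributes -4 + 2 · 7 = 10
  Term 3 contributes 5 + 3 · 7 = 26
  Term 4 contributes 6 + 4 · 7 = 34
p(7) = ⊕ of these = min[0, 7, 10, 26, 34] = 0.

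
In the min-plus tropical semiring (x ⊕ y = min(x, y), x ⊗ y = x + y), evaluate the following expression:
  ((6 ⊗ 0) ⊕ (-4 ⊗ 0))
((6 ⊗ 0) ⊕ (-4 ⊗ 0)) = -4

Expand innermost to outermost. Recall ⊕ takes the minimum of its arguments and ⊗ takes their sum. Working out the expression ((6 ⊗ 0) ⊕ (-4 ⊗ 0)) gives -4.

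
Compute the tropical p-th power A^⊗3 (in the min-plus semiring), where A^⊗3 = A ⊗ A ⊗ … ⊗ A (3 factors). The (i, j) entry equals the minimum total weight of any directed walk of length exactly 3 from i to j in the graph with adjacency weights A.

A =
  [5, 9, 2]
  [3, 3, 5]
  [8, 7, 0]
A^⊗3 =
  [10, 9, 2]
  [9, 9, 5]
  [8, 7, 0]

Each entry (A^⊗3)_ij equals the minimum over all length-3 walks i = v_0 → v_1 → … → v_3 = j of Σ_t A[v_t][v_{t+1}]. For example, for (i, j) = (0, 2) we minimise over 9 possible intermediate vertex sequences; the minimum is 2, attained along the walk 0 → 2 → 2 → 2.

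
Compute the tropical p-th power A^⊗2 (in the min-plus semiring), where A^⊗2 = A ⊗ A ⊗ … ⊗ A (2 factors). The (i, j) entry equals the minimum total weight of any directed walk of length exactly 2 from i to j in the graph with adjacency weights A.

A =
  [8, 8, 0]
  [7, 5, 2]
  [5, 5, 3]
A^⊗2 =
  [5, 5, 3]
  [7, 7, 5]
  [8, 8, 5]

Each entry (A^⊗2)_ij equals the minimum over all length-2 walks i = v_0 → v_1 → … → v_2 = j of Σ_t A[v_t][v_{t+1}]. For example, for (i, j) = (0, 2) we minimise over 3 possible intermediate vertex sequences; the minimum is 3, attained along the walk 0 → 2 → 2.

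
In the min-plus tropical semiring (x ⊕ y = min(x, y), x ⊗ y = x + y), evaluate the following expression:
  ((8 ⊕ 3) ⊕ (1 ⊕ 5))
((8 ⊕ 3) ⊕ (1 ⊕ 5)) = 1

Expand innermost to outermost. Recall ⊕ takes the minimum of its arguments and ⊗ takes their sum. Working out the expression ((8 ⊕ 3) ⊕ (1 ⊕ 5)) gives 1.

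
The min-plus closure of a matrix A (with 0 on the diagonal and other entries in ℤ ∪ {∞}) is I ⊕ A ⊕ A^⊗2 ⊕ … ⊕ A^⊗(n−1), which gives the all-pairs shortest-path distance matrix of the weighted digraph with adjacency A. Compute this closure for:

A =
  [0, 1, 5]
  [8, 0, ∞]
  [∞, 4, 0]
Closure =
  [0, 1, 5]
  [8, 0, 13]
  [12, 4, 0]

This is the Floyd-Warshall all-pairs shortest-path computation. For each intermediate vertex k = 0, 1, …, 2, update dist[i][j] ← min(dist[i][j], dist[i][k] + dist[k][j]). The final matrix gives, for each (i, j), the minimum total weight of any directed path from i to j (possibly empty when i = j).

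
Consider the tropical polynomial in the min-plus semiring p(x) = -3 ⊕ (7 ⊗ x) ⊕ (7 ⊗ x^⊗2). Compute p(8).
p(8) = -3

A tropical monomial a ⊗ x^⊗i evaluates to a + i · x. Evaluating each term at x = 8:
  Term 0 contributes -3 + 0 · 8 = -3
  Term 1 contributes 7 + 1 · 8 = 15
  Term 2 contributes 7 + 2 · 8 = 23
p(8) = ⊕ of these = min[-3, 15, 23] = -3.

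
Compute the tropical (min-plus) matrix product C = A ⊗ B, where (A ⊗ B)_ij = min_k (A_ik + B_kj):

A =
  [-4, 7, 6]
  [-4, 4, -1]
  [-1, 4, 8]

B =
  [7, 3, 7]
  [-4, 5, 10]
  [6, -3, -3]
A ⊗ B =
  [3, -1, 3]
  [0, -4, -4]
  [0, 2, 5]

Apply the min-plus product entry-by-entry:
  C[0][0] = min over k of (A[0][0] + B[0][0] = -4 + 7 = 3, A[0][1] + B[1][0] = 7 + -4 = 3, A[0][2] + B[2][0] = 6 + 6 = 12) = 3 (attained at k = 0)
  C[0][1] = min over k of (A[0][0] + B[0][1] = -4 + 3 = -1, A[0][1] + B[1][1] = 7 + 5 = 12, A[0][2] + B[2][1] = 6 + -3 = 3) = -1 (attained at k = 0)
  C[0][2] = min over k of (A[0][0] + B[0][2] = -4 + 7 = 3, A[0][1] + B[1][2] = 7 + 10 = 17, A[0][2] + B[2][2] = 6 + -3 = 3) = 3 (attained at k = 0)
  C[1][0] = min over k of (A[1][0] + B[0][0] = -4 + 7 = 3, A[1][1] + B[1][0] = 4 + -4 = 0, A[1][2] + B[2][0] = -1 + 6 = 5) = 0 (attained at k = 1)
  C[1][1] = min over k of (A[1][0] + B[0][1] = -4 + 3 = -1, A[1][1] + B[1][1] = 4 + 5 = 9, A[1][2] + B[2][1] = -1 + -3 = -4) = -4 (attained at k = 2)
  C[1][2] = min over k of (A[1][0] + B[0][2] = -4 + 7 = 3, A[1][1] + B[1][2] = 4 + 10 = 14, A[1][2] + B[2][2] = -1 + -3 = -4) = -4 (attained at k = 2)
  C[2][0] = min over k of (A[2][0] + B[0][0] = -1 + 7 = 6, A[2][1] + B[1][0] = 4 + -4 = 0, A[2][2] + B[2][0] = 8 + 6 = 14) = 0 (attained at k = 1)
  C[2][1] = min over k of (A[2][0] + B[0][1] = -1 + 3 = 2, A[2][1] + B[1][1] = 4 + 5 = 9, A[2][2] + B[2][1] = 8 + -3 = 5) = 2 (attained at k = 0)
  C[2][2] = min over k of (A[2][0] + B[0][2] = -1 + 7 = 6, A[2][1] + B[1][2] = 4 + 10 = 14, A[2][2] + B[2][2] = 8 + -3 = 5) = 5 (attained at k = 2)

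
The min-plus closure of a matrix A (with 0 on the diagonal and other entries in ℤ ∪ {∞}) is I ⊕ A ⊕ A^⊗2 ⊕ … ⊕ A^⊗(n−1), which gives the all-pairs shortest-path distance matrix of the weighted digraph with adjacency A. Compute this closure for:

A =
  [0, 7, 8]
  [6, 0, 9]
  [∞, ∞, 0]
Closure =
  [0, 7, 8]
  [6, 0, 9]
  [∞, ∞, 0]

This is the Floyd-Warshall all-pairs shortest-path computation. For each intermediate vertex k = 0, 1, …, 2, update dist[i][j] ← min(dist[i][j], dist[i][k] + dist[k][j]). The final matrix gives, for each (i, j), the minimum total weight of any directed path from i to j (possibly empty when i = j).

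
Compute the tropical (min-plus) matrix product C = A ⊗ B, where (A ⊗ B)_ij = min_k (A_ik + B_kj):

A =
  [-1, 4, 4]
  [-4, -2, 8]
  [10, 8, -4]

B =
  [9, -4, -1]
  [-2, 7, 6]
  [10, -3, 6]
A ⊗ B =
  [2, -5, -2]
  [-4, -8, -5]
  [6, -7, 2]

Apply the min-plus product entry-by-entry:
  C[0][0] = min over k of (A[0][0] + B[0][0] = -1 + 9 = 8, A[0][1] + B[1][0] = 4 + -2 = 2, A[0][2] + B[2][0] = 4 + 10 = 14) = 2 (attained at k = 1)
  C[0][1] = min over k of (A[0][0] + B[0][1] = -1 + -4 = -5, A[0][1] + B[1][1] = 4 + 7 = 11, A[0][2] + B[2][1] = 4 + -3 = 1) = -5 (attained at k = 0)
  C[0][2] = min over k of (A[0][0] + B[0][2] = -1 + -1 = -2, A[0][1] + B[1][2] = 4 + 6 = 10, A[0][2] + B[2][2] = 4 + 6 = 10) = -2 (attained at k = 0)
  C[1][0] = min over k of (A[1][0] + B[0][0] = -4 + 9 = 5, A[1][1] + B[1][0] = -2 + -2 = -4, A[1][2] + B[2][0] = 8 + 10 = 18) = -4 (attained at k = 1)
  C[1][1] = min over k of (A[1][0] + B[0][1] = -4 + -4 = -8, A[1][1] + B[1][1] = -2 + 7 = 5, A[1][2] + B[2][1] = 8 + -3 = 5) = -8 (attained at k = 0)
  C[1][2] = min over k of (A[1][0] + B[0][2] = -4 + -1 = -5, A[1][1] + B[1][2] = -2 + 6 = 4, A[1][2] + B[2][2] = 8 + 6 = 14) = -5 (attained at k = 0)
  C[2][0] = min over k of (A[2][0] + B[0][0] = 10 + 9 = 19, A[2][1] + B[1][0] = 8 + -2 = 6, A[2][2] + B[2][0] = -4 + 10 = 6) = 6 (attained at k = 1)
  C[2][1] = min over k of (A[2][0] + B[0][1] = 10 + -4 = 6, A[2][1] + B[1][1] = 8 + 7 = 15, A[2][2] + B[2][1] = -4 + -3 = -7) = -7 (attained at k = 2)
  C[2][2] = min over k of (A[2][0] + B[0][2] = 10 + -1 = 9, A[2][1] + B[1][2] = 8 + 6 = 14, A[2][2] + B[2][2] = -4 + 6 = 2) = 2 (attained at k = 2)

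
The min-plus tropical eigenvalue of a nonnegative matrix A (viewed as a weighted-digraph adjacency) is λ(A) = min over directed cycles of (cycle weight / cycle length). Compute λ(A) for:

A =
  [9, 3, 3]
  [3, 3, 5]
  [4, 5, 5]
λ(A) = 3

Enumerate directed cycles and compute their means (weight / length). Sample:
  cycle 0 → 0: weight = 9, length = 1, mean = 9/1 ≈ 9.000
  cycle 1 → 1: weight = 3, length = 1, mean = 3/1 ≈ 3.000
  cycle 2 → 2: weight = 5, length = 1, mean = 5/1 ≈ 5.000
  cycle 0 → 1 → 0: weight = 6, length = 2, mean = 6/2 ≈ 3.000
  cycle 0 → 2 → 0: weight = 7, length = 2, mean = 7/2 ≈ 3.500
  cycle 1 → 0 → 1: weight = 6, length = 2, mean = 6/2 ≈ 3.000
Minimum mean = 3.000, attained e.g. along the cycle 1 → 1 with weight 3 and length 1. So λ(A) = 3/1 = 3.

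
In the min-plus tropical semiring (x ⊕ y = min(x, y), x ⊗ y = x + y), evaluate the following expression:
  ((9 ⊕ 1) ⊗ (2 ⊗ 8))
((9 ⊕ 1) ⊗ (2 ⊗ 8)) = 11

Expand innermost to outermost. Recall ⊕ takes the minimum of its arguments and ⊗ takes their sum. Working out the expression ((9 ⊕ 1) ⊗ (2 ⊗ 8)) gives 11.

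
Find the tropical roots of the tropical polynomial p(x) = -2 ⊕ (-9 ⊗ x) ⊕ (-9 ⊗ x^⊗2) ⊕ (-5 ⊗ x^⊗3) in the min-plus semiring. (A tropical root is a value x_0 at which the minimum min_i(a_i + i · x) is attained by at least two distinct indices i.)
Roots: {-4, 0, 7}

Each tropical root is a break point of the lower envelope of the lines y = a_i + i · x (there are 4 lines, with slopes 0, 1, ..., 3). Only the lines that attain the minimum somewhere contribute to roots; other lines are dominated. Here the surviving (envelope) indices are i = 3, i = 2, i = 1, i = 0.
Intersections between consecutive envelope lines give the roots: for adjacent envelope indices i < j the intersection is x = (a_i − a_j) / (j − i). Reading off the sorted break points: {-4, 0, 7}.
Verification: at each break x_0, at least two indices attain the minimum of min_i(a_i + i · x_0).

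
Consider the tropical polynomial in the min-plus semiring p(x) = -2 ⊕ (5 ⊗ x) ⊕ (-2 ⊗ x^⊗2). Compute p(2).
p(2) = -2

A tropical monomial a ⊗ x^⊗i evaluates to a + i · x. Evaluating each term at x = 2:
  Term 0 contributes -2 + 0 · 2 = -2
  Term 1 contributes 5 + 1 · 2 = 7
  Term 2 contributes -2 + 2 · 2 = 2
p(2) = ⊕ of these = min[-2, 7, 2] = -2.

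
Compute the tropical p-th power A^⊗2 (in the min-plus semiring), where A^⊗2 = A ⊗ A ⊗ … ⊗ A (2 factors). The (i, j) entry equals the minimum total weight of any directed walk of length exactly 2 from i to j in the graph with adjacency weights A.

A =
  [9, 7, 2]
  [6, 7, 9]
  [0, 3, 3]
A^⊗2 =
  [2, 5, 5]
  [9, 12, 8]
  [3, 6, 2]

Each entry (A^⊗2)_ij equals the minimum over all length-2 walks i = v_0 → v_1 → … → v_2 = j of Σ_t A[v_t][v_{t+1}]. For example, for (i, j) = (0, 2) we minimise over 3 possible intermediate vertex sequences; the minimum is 5, attained along the walk 0 → 2 → 2.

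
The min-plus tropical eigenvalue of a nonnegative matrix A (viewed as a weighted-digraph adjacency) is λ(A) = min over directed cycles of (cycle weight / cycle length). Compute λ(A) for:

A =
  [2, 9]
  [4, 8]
λ(A) = 2

Enumerate directed cycles and compute their means (weight / length). Sample:
  cycle 0 → 0: weight = 2, length = 1, mean = 2/1 ≈ 2.000
  cycle 1 → 1: weight = 8, length = 1, mean = 8/1 ≈ 8.000
  cycle 0 → 1 → 0: weight = 13, length = 2, mean = 13/2 ≈ 6.500
  cycle 1 → 0 → 1: weight = 13, length = 2, mean = 13/2 ≈ 6.500
Minimum mean = 2.000, attained e.g. along the cycle 0 → 0 with weight 2 and length 1. So λ(A) = 2/1 = 2.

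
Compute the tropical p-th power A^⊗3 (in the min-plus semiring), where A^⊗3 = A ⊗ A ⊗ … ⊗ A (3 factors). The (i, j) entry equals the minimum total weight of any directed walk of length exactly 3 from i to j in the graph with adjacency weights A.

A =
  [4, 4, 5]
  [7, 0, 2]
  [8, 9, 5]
A^⊗3 =
  [11, 4, 6]
  [7, 0, 2]
  [16, 9, 11]

Each entry (A^⊗3)_ij equals the minimum over all length-3 walks i = v_0 → v_1 → … → v_3 = j of Σ_t A[v_t][v_{t+1}]. For example, for (i, j) = (0, 2) we minimise over 9 possible intermediate vertex sequences; the minimum is 6, attained along the walk 0 → 1 → 1 → 2.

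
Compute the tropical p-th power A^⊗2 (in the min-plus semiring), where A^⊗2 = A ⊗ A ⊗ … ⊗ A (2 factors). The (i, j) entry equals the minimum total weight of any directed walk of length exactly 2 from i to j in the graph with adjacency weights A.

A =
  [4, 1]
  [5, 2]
A^⊗2 =
  [6, 3]
  [7, 4]

Each entry (A^⊗2)_ij equals the minimum over all length-2 walks i = v_0 → v_1 → … → v_2 = j of Σ_t A[v_t][v_{t+1}]. For example, for (i, j) = (0, 1) we minimise over 2 possible intermediate vertex sequences; the minimum is 3, attained along the walk 0 → 1 → 1.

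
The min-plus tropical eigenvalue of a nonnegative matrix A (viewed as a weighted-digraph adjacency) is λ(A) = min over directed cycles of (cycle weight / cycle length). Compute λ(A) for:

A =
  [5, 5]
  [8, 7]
λ(A) = 5

Enumerate directed cycles and compute their means (weight / length). Sample:
  cycle 0 → 0: weight = 5, length = 1, mean = 5/1 ≈ 5.000
  cycle 1 → 1: weight = 7, length = 1, mean = 7/1 ≈ 7.000
  cycle 0 → 1 → 0: weight = 13, length = 2, mean = 13/2 ≈ 6.500
  cycle 1 → 0 → 1: weight = 13, length = 2, mean = 13/2 ≈ 6.500
Minimum mean = 5.000, attained e.g. along the cycle 0 → 0 with weight 5 and length 1. So λ(A) = 5/1 = 5.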